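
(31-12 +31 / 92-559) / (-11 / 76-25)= 943331 / 43953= 21.46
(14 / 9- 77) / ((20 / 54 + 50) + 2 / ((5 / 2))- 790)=10185 / 99742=0.10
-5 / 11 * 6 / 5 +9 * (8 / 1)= 786 / 11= 71.45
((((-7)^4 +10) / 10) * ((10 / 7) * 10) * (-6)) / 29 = -144660 / 203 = -712.61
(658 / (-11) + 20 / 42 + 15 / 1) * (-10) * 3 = 102430 / 77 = 1330.26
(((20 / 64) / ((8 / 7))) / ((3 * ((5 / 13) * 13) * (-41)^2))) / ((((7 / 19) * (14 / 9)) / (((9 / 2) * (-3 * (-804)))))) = 0.21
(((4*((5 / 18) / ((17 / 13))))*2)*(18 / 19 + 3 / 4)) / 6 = 2795 / 5814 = 0.48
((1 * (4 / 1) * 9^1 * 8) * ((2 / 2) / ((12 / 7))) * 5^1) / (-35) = -24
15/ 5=3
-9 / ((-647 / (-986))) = -8874 / 647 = -13.72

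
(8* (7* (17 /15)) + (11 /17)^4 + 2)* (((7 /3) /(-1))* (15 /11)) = -208.86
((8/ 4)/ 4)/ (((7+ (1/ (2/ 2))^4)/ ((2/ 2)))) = 1/ 16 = 0.06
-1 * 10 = -10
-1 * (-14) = 14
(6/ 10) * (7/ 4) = 21/ 20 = 1.05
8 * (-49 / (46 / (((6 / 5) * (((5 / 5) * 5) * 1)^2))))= -255.65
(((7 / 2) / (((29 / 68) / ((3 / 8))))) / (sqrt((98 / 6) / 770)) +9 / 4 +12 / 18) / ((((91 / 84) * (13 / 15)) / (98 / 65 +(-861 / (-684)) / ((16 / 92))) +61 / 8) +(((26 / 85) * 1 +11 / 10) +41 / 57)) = 58609755050 / 198084945637 +256208357790 * sqrt(2310) / 5744463423473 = 2.44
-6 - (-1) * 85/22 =-47/22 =-2.14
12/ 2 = 6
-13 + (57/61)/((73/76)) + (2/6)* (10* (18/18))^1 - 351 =-4805150/13359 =-359.69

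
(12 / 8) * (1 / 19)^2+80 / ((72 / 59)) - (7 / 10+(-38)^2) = -22404134 / 16245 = -1379.14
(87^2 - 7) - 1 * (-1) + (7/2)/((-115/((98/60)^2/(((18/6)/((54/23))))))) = 2000396693/264500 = 7562.94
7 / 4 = 1.75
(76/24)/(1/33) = 209/2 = 104.50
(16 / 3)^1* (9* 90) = 4320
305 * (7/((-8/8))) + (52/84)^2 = -941366/441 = -2134.62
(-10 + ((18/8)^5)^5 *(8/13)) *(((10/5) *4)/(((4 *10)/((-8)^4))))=717897969395979102577609/2233382993920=321439704408.22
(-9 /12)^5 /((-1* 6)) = 81 /2048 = 0.04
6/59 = 0.10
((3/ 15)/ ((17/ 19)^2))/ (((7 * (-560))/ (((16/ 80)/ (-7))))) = 361/ 198254000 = 0.00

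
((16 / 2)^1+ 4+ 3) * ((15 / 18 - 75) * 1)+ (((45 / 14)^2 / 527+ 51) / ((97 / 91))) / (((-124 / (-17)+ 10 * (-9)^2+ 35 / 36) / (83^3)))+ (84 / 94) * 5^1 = 32042056663560137 / 990844334074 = 32338.13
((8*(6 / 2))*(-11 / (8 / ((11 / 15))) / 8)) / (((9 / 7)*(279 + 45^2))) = -847 / 829440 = -0.00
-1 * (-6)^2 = -36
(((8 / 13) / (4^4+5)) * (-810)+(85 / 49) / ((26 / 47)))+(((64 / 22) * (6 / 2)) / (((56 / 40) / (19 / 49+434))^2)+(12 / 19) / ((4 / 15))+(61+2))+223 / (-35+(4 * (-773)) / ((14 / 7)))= 2239015142470463795 / 2664679966494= 840256.68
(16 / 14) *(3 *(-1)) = -24 / 7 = -3.43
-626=-626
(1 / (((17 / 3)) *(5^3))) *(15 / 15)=3 / 2125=0.00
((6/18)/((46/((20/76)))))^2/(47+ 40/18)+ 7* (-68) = -161077004343/338397068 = -476.00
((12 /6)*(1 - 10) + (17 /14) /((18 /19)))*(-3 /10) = 4213 /840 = 5.02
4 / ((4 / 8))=8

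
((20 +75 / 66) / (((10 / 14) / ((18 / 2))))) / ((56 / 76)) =15903 / 44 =361.43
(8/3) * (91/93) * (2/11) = 1456/3069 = 0.47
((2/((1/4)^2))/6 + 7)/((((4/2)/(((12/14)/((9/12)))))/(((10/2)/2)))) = 370/21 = 17.62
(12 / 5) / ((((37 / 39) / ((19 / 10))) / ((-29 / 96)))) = -21489 / 14800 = -1.45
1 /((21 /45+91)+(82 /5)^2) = 75 /27032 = 0.00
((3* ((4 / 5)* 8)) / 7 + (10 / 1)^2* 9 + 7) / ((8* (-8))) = -31841 / 2240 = -14.21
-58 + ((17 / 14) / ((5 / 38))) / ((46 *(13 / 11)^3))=-204725947 / 3537170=-57.88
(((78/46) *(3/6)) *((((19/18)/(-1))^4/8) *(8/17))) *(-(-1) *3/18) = 1694173/164182464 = 0.01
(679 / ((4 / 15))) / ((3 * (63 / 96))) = 3880 / 3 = 1293.33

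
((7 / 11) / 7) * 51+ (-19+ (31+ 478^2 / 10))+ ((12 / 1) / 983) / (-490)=60573711293 / 2649185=22865.04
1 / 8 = 0.12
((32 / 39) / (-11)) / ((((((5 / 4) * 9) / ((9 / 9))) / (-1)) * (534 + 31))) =128 / 10907325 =0.00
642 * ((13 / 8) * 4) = 4173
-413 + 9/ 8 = -3295/ 8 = -411.88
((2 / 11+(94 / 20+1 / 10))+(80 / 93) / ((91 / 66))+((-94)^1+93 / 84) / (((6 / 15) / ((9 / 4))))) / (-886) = 2566470297 / 4398954560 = 0.58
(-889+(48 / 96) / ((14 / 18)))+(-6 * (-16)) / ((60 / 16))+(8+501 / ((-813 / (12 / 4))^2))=-4394160283 / 5140870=-854.75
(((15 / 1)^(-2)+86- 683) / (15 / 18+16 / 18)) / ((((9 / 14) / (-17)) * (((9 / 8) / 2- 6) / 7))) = -7161081088 / 606825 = -11800.90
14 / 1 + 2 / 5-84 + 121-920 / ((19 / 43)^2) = -8412623 / 1805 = -4660.73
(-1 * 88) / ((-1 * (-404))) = -22 / 101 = -0.22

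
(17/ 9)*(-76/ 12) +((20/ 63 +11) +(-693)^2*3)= 272301061/ 189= 1440746.35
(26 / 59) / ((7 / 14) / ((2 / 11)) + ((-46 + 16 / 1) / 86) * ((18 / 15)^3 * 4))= 111800 / 85963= 1.30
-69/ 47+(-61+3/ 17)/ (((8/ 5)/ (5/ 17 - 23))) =23408653/ 27166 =861.69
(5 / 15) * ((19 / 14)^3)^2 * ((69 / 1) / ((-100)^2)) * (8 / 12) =1082055263 / 112943040000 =0.01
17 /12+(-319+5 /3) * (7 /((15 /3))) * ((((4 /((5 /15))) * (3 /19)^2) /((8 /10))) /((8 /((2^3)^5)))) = -2947934215 /4332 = -680501.90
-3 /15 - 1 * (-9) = 44 /5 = 8.80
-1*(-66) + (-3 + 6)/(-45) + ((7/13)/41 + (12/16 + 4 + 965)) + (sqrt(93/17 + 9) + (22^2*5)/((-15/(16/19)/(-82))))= sqrt(4182)/17 + 7398495167/607620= 12179.99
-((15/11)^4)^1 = -50625/14641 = -3.46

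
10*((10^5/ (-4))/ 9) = -250000/ 9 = -27777.78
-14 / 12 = -7 / 6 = -1.17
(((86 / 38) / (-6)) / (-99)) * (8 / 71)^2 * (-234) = -35776 / 3160707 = -0.01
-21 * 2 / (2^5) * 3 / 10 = -63 / 160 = -0.39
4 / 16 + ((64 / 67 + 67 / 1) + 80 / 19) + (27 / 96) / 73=215356201 / 2973728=72.42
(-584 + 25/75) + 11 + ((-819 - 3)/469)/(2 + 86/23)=-17735777/30954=-572.97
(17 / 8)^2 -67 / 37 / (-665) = 4.52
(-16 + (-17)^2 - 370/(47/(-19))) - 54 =17323/47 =368.57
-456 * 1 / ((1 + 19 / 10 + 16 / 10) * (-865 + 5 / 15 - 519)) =304 / 4151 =0.07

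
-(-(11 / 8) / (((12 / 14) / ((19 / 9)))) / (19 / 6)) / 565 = 77 / 40680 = 0.00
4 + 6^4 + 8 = 1308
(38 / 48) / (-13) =-19 / 312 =-0.06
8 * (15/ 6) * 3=60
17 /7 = 2.43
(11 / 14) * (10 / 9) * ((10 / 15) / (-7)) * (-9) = 110 / 147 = 0.75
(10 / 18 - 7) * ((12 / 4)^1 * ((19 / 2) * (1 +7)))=-1469.33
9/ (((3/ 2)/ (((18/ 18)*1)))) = 6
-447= -447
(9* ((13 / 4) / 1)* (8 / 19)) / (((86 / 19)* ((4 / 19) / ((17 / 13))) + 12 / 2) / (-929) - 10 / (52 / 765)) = -1825607628 / 21808442869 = -0.08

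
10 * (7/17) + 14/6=329/51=6.45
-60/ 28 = -15/ 7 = -2.14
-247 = -247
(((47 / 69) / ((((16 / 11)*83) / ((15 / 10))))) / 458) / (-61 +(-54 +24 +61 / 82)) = -21197 / 103533713952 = -0.00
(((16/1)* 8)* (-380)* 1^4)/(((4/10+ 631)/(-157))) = 38182400/3157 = 12094.52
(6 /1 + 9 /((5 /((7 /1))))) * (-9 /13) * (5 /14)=-837 /182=-4.60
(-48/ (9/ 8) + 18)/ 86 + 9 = 1124/ 129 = 8.71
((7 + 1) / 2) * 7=28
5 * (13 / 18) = 65 / 18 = 3.61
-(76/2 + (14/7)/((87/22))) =-3350/87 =-38.51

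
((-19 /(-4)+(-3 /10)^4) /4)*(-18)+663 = 12831771 /20000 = 641.59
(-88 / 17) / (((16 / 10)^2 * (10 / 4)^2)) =-11 / 34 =-0.32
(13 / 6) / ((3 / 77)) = 1001 / 18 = 55.61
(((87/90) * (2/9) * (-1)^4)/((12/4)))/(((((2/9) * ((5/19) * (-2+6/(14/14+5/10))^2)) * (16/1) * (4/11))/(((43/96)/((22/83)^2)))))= 163221077/486604800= 0.34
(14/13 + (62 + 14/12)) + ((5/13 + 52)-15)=7927/78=101.63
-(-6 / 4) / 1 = 3 / 2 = 1.50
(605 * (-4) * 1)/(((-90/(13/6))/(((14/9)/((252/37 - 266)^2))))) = 2153437/1596303450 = 0.00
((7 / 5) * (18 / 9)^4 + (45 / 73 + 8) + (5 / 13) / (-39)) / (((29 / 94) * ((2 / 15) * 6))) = 134841167 / 1073319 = 125.63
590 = 590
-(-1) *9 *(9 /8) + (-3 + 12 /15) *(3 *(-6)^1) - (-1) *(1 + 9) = 2389 /40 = 59.72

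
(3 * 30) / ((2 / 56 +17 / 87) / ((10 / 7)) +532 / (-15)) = -313200 / 122861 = -2.55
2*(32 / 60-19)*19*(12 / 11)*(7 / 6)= -147364 / 165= -893.12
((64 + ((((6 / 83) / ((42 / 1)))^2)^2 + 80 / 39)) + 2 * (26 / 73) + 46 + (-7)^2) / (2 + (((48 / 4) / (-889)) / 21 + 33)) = 6664637771866315316 / 1441968542620195863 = 4.62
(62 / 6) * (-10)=-310 / 3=-103.33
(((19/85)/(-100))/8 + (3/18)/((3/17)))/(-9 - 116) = -577829/76500000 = -0.01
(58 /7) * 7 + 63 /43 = 2557 /43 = 59.47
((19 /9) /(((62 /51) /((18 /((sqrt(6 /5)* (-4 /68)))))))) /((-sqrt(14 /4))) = 259.29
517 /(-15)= -517 /15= -34.47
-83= -83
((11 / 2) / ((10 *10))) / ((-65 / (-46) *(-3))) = -253 / 19500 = -0.01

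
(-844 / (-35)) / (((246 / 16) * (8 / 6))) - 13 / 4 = -2.07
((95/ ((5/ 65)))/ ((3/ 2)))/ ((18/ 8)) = 9880/ 27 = 365.93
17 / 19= 0.89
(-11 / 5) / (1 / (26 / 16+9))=-187 / 8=-23.38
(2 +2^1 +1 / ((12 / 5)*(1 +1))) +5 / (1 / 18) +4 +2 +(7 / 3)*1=102.54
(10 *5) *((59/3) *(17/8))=25075/12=2089.58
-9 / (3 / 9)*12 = -324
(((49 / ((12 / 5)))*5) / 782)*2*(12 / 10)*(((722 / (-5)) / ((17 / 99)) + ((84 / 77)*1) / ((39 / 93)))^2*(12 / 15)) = 10175406541094088 / 57767913775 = 176142.88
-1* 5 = -5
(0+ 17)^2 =289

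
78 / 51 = 26 / 17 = 1.53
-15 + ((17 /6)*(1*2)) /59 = -2638 /177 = -14.90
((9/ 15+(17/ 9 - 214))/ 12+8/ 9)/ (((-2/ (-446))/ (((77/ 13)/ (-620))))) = 35.66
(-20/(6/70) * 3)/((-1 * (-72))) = -175/18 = -9.72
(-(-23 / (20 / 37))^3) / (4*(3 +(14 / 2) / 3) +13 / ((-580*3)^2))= 4664737241019 / 1291776260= 3611.10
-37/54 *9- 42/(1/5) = -1297/6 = -216.17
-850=-850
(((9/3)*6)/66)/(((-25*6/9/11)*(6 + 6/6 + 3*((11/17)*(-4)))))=153/650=0.24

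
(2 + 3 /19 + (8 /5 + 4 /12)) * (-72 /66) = -424 /95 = -4.46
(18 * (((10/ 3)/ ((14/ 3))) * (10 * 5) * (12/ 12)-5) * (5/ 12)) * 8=12900/ 7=1842.86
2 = 2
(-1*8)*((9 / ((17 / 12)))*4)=-3456 / 17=-203.29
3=3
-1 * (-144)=144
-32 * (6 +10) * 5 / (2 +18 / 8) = -10240 / 17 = -602.35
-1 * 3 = -3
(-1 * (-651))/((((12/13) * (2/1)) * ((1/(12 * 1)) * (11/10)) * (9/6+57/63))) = 1599.67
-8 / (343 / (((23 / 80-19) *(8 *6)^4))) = 3973349376 / 1715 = 2316821.79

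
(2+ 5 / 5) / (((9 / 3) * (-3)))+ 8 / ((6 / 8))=31 / 3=10.33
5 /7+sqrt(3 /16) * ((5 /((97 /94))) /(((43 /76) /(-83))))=5 /7 - 741190 * sqrt(3) /4171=-307.07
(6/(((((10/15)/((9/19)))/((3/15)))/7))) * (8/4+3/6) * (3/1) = 1701/38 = 44.76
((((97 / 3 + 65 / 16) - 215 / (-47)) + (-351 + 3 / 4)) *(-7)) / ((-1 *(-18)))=4884145 / 40608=120.28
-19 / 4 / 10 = -19 / 40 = -0.48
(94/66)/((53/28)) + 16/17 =50356/29733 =1.69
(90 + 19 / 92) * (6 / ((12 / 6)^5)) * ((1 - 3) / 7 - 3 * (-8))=2066451 / 5152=401.10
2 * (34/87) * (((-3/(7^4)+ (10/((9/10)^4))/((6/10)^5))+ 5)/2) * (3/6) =13080608598982/333033348501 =39.28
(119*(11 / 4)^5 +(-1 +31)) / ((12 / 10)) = 95978945 / 6144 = 15621.57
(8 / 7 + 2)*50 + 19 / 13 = 14433 / 91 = 158.60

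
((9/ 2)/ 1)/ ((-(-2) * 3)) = 3/ 4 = 0.75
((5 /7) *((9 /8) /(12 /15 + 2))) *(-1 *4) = -225 /196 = -1.15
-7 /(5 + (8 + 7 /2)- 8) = -14 /17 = -0.82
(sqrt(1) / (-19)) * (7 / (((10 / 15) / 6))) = -63 / 19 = -3.32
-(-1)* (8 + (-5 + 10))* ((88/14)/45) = 1.82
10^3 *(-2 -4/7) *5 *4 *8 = -2880000/7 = -411428.57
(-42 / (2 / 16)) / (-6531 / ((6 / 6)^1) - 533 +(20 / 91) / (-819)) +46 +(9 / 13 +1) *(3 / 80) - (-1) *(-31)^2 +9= 69544136290027 / 68441473880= 1016.11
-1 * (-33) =33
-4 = -4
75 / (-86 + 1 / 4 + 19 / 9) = -2700 / 3011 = -0.90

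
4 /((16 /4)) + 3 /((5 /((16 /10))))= 49 /25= 1.96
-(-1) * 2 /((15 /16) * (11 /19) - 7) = -608 /1963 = -0.31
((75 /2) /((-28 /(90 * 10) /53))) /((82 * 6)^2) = -99375 /376544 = -0.26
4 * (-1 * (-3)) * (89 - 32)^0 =12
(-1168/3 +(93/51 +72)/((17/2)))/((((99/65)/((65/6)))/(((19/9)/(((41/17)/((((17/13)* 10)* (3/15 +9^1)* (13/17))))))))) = -110786885300/508113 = -218035.92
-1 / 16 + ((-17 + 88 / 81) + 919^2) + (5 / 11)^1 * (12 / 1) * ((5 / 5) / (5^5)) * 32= 7524896660789 / 8910000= 844545.08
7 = 7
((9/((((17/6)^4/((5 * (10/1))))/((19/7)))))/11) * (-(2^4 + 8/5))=-17729280/584647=-30.32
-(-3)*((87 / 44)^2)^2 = 45.86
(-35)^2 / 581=175 / 83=2.11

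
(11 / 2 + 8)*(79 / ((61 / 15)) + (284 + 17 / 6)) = 1008819 / 244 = 4134.50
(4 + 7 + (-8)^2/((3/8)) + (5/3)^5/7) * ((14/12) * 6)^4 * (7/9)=749448140/2187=342683.19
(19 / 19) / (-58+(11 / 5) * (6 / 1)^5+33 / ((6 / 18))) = 5 / 85741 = 0.00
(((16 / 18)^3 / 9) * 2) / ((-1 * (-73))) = 0.00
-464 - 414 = -878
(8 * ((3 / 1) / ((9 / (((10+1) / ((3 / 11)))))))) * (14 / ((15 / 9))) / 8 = 1694 / 15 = 112.93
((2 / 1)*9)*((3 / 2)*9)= 243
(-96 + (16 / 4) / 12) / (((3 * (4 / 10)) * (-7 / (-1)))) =-205 / 18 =-11.39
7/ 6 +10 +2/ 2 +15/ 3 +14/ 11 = 1217/ 66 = 18.44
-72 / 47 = -1.53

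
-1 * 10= -10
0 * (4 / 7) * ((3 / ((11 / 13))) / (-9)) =0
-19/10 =-1.90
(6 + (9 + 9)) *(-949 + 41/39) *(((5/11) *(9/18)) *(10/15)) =-1478800/429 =-3447.09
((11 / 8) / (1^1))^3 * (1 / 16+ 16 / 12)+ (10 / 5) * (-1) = 40025 / 24576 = 1.63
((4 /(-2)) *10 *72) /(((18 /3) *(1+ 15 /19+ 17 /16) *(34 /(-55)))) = 668800 /4913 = 136.13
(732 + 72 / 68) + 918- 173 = 25127 / 17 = 1478.06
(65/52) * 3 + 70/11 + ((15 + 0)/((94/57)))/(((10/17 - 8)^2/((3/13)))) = 80239135/7903896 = 10.15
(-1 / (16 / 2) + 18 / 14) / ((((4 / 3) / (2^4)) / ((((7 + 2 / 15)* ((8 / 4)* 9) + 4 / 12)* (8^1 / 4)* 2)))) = 50206 / 7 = 7172.29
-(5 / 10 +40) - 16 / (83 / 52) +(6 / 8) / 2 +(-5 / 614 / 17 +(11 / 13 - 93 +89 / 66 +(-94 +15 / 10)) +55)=-265302434377 / 1486663464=-178.45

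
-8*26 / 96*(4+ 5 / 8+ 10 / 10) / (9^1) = -65 / 48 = -1.35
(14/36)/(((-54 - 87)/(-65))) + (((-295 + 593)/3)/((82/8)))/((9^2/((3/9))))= 615733/2809566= 0.22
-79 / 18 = -4.39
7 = 7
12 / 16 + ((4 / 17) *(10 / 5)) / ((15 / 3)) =287 / 340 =0.84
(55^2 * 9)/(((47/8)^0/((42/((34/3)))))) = 1715175/17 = 100892.65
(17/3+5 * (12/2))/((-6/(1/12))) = -107/216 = -0.50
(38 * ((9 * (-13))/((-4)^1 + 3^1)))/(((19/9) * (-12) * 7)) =-351/14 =-25.07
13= 13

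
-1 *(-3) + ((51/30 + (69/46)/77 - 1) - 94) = -34758/385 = -90.28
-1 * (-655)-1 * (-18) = 673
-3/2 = -1.50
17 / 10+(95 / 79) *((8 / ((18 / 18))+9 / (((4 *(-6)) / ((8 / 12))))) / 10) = 8317 / 3160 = 2.63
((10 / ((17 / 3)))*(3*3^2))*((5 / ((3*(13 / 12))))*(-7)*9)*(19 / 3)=-6463800 / 221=-29247.96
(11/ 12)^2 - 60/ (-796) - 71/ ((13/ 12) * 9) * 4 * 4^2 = -173276045/ 372528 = -465.14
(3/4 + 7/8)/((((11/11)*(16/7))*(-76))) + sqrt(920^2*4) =17899429/9728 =1839.99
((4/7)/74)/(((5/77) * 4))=11/370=0.03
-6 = -6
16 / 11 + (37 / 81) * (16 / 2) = 4552 / 891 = 5.11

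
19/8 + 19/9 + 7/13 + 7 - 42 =-28057/936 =-29.98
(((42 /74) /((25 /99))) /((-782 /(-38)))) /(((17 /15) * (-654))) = -39501 /268073510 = -0.00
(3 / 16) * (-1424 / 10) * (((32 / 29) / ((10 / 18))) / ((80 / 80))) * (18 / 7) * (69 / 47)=-47752416 / 238525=-200.20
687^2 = 471969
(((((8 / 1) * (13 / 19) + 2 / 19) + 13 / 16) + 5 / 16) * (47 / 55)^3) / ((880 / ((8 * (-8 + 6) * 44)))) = -105795637 / 31611250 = -3.35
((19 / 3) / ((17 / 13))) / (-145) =-247 / 7395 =-0.03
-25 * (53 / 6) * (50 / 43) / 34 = -33125 / 4386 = -7.55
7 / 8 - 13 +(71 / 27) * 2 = -1483 / 216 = -6.87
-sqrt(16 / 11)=-1.21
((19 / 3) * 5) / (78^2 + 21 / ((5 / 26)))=475 / 92898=0.01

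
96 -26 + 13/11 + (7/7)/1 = 794/11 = 72.18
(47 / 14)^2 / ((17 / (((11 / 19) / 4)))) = 24299 / 253232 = 0.10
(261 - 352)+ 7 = -84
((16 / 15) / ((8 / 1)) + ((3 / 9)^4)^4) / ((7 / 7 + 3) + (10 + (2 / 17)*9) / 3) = 487862923 / 28123857720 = 0.02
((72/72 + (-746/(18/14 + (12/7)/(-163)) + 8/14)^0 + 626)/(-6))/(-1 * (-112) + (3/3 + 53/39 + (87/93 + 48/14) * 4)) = -442897/557776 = -0.79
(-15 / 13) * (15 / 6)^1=-75 / 26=-2.88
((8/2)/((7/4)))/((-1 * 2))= -8/7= -1.14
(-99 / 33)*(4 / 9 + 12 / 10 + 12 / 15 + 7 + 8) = -157 / 3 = -52.33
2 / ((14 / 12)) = 12 / 7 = 1.71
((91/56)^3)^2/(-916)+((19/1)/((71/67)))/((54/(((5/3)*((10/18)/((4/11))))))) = 10257841154569/12428573147136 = 0.83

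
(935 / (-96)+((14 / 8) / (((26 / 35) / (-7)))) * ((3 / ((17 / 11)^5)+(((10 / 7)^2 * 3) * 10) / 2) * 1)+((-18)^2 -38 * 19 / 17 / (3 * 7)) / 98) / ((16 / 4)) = -8055132847823 / 62337401728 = -129.22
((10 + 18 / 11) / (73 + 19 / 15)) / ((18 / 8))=1280 / 18381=0.07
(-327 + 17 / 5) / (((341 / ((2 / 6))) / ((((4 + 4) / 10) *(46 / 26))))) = -148856 / 332475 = -0.45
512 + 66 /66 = 513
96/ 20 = 24/ 5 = 4.80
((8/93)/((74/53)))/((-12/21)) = -371/3441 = -0.11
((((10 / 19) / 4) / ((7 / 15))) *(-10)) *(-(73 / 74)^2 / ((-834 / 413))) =-39301375 / 28924232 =-1.36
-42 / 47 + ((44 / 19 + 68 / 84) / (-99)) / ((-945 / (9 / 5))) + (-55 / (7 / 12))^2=176814267991 / 19891575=8888.90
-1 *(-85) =85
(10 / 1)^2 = 100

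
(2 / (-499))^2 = 0.00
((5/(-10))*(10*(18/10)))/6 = -3/2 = -1.50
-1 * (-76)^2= -5776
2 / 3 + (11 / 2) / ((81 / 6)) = 29 / 27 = 1.07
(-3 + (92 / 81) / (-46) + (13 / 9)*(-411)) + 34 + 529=-2729 / 81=-33.69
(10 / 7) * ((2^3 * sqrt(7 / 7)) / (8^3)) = 5 / 224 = 0.02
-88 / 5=-17.60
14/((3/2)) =28/3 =9.33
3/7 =0.43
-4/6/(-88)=1/132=0.01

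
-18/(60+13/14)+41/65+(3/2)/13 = 49981/110890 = 0.45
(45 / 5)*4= 36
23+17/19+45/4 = 2671/76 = 35.14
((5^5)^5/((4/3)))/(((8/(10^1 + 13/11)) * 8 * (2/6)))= 329911708831787109375/2816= 117156146602197126.91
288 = 288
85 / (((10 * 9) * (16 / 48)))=17 / 6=2.83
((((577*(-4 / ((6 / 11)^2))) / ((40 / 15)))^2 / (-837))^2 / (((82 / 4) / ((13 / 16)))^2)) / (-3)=-4015424259634930877449 / 75017886584537088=-53526.22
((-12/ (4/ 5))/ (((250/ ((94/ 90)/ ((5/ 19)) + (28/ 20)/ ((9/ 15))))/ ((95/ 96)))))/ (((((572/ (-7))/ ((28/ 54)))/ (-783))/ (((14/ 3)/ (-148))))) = 133996037/ 2285712000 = 0.06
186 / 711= 62 / 237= 0.26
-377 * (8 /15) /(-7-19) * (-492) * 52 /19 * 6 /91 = -456576 /665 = -686.58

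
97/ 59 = 1.64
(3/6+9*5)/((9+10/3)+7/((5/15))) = 1.36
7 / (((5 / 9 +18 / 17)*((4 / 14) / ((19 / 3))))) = 2499 / 26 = 96.12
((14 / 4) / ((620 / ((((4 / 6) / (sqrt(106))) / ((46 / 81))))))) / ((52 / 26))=189*sqrt(106) / 6046240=0.00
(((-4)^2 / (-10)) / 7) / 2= -0.11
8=8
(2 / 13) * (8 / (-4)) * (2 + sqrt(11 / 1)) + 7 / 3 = 67 / 39 - 4 * sqrt(11) / 13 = 0.70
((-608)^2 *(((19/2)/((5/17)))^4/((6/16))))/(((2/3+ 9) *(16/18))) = 2263287759552576/18125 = 124871048802.90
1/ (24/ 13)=13/ 24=0.54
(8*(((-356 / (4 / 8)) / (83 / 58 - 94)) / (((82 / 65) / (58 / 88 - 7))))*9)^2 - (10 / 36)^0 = 268812433490933231 / 34693905169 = 7748116.92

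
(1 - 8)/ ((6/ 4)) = -14/ 3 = -4.67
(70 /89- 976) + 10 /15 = -260204 /267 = -974.55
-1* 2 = -2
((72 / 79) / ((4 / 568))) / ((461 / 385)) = 3936240 / 36419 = 108.08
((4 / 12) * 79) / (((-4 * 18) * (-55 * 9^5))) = 79 / 701502120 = 0.00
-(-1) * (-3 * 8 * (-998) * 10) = 239520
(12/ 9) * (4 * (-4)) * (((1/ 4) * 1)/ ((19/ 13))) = -208/ 57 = -3.65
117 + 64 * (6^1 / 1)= 501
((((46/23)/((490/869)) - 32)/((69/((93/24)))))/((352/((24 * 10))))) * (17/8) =-3673717/1586816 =-2.32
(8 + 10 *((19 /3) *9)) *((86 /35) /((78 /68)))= 1690072 /1365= 1238.15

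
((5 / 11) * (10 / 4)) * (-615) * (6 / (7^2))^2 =-276750 / 26411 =-10.48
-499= -499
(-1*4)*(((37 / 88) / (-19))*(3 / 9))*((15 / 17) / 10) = 37 / 14212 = 0.00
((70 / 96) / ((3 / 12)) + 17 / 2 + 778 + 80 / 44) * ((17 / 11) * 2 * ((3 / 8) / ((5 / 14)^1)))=2567.92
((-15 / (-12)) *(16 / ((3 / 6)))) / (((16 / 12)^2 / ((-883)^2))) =35086005 / 2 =17543002.50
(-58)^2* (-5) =-16820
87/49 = 1.78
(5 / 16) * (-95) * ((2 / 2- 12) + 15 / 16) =76475 / 256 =298.73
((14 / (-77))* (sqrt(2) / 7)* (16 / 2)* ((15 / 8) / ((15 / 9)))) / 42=-3* sqrt(2) / 539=-0.01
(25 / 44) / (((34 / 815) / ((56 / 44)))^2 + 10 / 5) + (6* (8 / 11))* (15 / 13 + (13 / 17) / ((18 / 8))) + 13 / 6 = 5679967967675 / 633314580756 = 8.97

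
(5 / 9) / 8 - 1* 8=-571 / 72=-7.93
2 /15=0.13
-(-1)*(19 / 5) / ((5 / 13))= 247 / 25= 9.88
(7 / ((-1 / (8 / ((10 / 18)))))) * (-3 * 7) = 10584 / 5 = 2116.80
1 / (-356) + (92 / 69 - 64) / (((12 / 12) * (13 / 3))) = -66941 / 4628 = -14.46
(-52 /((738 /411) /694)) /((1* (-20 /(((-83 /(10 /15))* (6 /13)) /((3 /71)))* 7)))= -280147327 /1435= -195224.62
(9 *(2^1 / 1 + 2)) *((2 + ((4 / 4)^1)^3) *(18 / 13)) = 1944 / 13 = 149.54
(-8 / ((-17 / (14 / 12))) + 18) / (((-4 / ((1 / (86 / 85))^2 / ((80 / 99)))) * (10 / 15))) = -92565 / 11008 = -8.41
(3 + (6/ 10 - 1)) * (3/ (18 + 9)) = 13/ 45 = 0.29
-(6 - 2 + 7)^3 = -1331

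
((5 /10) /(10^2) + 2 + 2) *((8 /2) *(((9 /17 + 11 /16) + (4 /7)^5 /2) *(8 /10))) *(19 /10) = 86784536439 /2857190000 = 30.37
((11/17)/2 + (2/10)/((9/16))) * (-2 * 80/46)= -8312/3519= -2.36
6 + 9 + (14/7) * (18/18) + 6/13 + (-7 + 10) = 266/13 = 20.46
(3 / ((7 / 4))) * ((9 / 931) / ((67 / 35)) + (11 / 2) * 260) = 152913300 / 62377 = 2451.44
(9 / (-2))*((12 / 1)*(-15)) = 810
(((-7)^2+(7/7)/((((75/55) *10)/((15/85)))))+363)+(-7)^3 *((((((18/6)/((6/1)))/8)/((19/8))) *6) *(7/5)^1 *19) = -874299/850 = -1028.59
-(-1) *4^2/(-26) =-8/13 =-0.62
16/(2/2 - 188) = -16/187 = -0.09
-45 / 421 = -0.11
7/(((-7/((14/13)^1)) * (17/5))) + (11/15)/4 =-1769/13260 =-0.13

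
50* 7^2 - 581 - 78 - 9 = 1782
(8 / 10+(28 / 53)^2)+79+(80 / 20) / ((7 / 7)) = 1180891 / 14045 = 84.08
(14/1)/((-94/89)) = -623/47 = -13.26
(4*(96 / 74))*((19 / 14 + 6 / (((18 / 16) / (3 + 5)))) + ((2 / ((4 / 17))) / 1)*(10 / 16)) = 66308 / 259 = 256.02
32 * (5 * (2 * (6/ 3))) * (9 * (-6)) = -34560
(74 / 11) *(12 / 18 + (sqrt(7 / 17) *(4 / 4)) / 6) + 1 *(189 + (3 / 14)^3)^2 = 37 *sqrt(119) / 561 + 8877802899145 / 248474688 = 35729.92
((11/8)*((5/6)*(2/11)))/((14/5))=25/336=0.07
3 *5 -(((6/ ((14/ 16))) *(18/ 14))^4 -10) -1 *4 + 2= -34695926953/ 5764801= -6018.58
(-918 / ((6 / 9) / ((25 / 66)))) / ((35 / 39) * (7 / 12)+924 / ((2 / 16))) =-2685150 / 38056711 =-0.07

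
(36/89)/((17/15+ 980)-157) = 270/550109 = 0.00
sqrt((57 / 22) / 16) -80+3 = -77+sqrt(1254) / 88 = -76.60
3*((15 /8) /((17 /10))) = 225 /68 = 3.31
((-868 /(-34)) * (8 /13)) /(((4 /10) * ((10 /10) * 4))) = 2170 /221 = 9.82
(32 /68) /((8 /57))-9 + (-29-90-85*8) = -13679 /17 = -804.65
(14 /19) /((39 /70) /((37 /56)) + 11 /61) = 157990 /219469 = 0.72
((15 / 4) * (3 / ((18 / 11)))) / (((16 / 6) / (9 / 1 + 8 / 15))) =1573 / 64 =24.58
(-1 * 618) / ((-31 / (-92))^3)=-481229184 / 29791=-16153.51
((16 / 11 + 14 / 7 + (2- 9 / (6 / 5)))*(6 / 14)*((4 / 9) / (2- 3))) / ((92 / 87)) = 1305 / 3542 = 0.37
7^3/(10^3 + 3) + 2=2349/1003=2.34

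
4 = 4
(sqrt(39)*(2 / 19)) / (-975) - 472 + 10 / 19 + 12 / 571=-5114790 / 10849 - 2*sqrt(39) / 18525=-471.45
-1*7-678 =-685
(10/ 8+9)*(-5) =-205/ 4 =-51.25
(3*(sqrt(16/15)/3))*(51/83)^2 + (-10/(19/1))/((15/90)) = -60/19 + 3468*sqrt(15)/34445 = -2.77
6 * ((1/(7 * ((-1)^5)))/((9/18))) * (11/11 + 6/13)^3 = -82308/15379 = -5.35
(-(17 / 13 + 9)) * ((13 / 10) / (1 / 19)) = -1273 / 5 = -254.60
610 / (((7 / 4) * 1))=2440 / 7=348.57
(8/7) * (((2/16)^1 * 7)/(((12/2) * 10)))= 1/60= 0.02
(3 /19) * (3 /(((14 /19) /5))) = 45 /14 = 3.21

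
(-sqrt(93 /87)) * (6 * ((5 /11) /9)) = -10 * sqrt(899) /957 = -0.31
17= 17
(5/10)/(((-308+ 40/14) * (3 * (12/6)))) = -7/25632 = -0.00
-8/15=-0.53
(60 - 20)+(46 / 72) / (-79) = 39.99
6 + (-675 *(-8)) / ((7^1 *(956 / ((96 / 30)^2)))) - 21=-11271 / 1673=-6.74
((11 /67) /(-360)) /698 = -11 /16835760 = -0.00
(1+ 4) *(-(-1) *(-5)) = -25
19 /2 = 9.50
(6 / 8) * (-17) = -51 / 4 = -12.75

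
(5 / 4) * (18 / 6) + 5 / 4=5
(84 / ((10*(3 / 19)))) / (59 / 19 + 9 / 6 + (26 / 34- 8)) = -171836 / 8495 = -20.23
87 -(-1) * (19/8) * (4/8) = 88.19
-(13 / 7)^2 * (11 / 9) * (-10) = 18590 / 441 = 42.15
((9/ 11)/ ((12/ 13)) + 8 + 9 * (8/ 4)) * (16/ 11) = 4732/ 121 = 39.11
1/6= 0.17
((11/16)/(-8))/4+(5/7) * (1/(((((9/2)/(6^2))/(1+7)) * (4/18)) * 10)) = 73651/3584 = 20.55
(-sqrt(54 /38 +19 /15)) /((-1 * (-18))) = -sqrt(218310) /5130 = -0.09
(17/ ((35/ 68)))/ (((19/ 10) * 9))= 1.93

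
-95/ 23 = -4.13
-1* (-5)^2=-25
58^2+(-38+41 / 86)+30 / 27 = 2575553 / 774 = 3327.59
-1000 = -1000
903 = 903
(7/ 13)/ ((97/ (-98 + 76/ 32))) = -5355/ 10088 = -0.53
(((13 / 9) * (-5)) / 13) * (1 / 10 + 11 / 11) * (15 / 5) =-11 / 6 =-1.83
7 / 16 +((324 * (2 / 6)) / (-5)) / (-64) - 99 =-3929 / 40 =-98.22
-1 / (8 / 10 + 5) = -5 / 29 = -0.17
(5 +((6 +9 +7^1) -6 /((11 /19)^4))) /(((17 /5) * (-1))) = 1933095 /248897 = 7.77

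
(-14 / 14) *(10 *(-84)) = 840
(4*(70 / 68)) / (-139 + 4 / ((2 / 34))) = -70 / 1207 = -0.06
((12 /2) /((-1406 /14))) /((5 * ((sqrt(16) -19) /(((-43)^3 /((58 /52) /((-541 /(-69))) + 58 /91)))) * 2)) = -54798927638 /1349109725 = -40.62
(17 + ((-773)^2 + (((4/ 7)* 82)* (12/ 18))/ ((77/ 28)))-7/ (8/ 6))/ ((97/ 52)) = 7177795937/ 22407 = 320337.21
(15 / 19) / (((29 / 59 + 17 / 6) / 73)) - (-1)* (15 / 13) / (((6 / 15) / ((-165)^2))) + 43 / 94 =1073310682076 / 13663793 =78551.44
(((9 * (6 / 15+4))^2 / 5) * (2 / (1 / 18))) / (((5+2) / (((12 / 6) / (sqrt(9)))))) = 940896 / 875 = 1075.31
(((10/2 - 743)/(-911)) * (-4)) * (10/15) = -1968/911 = -2.16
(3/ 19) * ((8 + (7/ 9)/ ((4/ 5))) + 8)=611/ 228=2.68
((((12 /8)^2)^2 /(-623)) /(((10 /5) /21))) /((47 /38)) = -4617 /66928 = -0.07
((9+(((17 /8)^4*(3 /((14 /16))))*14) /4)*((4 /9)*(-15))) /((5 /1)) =-86593 /256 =-338.25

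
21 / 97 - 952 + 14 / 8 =-950.03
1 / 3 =0.33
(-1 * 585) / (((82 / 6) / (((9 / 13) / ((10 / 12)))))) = -1458 / 41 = -35.56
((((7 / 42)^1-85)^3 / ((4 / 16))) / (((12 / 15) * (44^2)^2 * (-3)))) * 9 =659361145 / 269862912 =2.44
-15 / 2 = -7.50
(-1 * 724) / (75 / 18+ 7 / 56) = -17376 / 103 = -168.70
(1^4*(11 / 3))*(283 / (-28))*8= -6226 / 21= -296.48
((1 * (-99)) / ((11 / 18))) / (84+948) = -27 / 172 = -0.16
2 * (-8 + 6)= -4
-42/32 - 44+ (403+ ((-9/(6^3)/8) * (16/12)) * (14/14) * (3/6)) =103013/288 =357.68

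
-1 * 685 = -685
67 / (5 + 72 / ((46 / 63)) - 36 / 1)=0.99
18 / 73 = 0.25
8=8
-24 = -24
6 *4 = 24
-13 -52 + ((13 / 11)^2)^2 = -923104 / 14641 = -63.05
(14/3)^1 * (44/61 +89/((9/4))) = 187.96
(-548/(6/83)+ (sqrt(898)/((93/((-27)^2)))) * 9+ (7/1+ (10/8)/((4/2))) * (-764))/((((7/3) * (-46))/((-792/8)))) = -1137609/92+ 649539 * sqrt(898)/9982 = -10415.35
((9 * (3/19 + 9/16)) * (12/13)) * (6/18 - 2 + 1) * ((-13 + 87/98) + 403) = -75503097/48412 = -1559.59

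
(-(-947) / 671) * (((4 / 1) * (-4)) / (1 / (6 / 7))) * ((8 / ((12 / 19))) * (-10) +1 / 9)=34516256 / 14091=2449.52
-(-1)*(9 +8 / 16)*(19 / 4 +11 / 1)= 1197 / 8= 149.62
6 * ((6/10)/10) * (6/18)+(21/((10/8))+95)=2798/25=111.92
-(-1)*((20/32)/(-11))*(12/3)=-5/22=-0.23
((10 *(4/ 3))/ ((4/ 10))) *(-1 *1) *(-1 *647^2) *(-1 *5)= -209304500/ 3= -69768166.67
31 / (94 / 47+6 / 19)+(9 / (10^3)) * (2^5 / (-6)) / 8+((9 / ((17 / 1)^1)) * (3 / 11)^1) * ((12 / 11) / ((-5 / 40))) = 3116426 / 257125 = 12.12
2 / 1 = 2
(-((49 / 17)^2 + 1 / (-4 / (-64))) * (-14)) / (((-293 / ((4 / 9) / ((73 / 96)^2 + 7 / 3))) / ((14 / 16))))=-352486400 / 2272137941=-0.16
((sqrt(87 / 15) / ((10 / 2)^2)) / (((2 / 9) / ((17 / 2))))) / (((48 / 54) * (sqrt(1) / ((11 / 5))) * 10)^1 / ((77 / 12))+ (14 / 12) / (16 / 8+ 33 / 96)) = 1166319 * sqrt(145) / 4297280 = 3.27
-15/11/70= -3/154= -0.02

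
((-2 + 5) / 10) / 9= 1 / 30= 0.03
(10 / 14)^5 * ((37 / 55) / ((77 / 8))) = 185000 / 14235529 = 0.01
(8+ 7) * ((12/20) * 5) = 45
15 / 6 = 5 / 2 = 2.50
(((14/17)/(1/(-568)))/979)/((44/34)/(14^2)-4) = 779296/6513287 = 0.12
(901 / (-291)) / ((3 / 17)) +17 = -0.55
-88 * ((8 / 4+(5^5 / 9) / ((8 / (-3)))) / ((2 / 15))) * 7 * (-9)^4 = 7772455845 / 2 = 3886227922.50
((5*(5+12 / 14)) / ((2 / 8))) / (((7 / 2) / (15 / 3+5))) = 16400 / 49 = 334.69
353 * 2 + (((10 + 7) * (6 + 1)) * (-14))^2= 2776262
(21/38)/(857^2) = 21/27909062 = 0.00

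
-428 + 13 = -415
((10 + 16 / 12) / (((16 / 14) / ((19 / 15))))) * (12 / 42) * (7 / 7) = 323 / 90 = 3.59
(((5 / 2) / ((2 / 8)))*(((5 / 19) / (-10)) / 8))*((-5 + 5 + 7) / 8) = -35 / 1216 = -0.03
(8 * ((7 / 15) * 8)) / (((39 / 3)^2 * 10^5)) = 14 / 7921875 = 0.00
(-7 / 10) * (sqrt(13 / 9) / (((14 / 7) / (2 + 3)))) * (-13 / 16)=91 * sqrt(13) / 192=1.71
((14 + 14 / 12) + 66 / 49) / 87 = 4855 / 25578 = 0.19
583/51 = 11.43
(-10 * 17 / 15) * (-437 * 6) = 29716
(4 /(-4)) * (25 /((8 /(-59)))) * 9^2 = 119475 /8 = 14934.38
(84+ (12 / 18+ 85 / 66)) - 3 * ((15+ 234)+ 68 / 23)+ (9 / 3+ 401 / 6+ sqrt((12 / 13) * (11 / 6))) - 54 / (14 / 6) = -621.92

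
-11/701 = -0.02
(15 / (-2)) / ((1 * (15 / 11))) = -11 / 2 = -5.50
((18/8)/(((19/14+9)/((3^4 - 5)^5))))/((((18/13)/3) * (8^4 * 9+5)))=24721372416/763715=32369.89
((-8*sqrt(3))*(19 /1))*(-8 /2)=608*sqrt(3)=1053.09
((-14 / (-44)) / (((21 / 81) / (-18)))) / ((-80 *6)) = 81 / 1760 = 0.05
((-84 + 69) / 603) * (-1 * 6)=10 / 67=0.15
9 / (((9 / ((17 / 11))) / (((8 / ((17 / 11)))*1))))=8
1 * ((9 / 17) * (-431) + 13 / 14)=-54085 / 238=-227.25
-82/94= -41/47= -0.87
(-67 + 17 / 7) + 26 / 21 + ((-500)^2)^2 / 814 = 93749922670 / 1221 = 76781263.45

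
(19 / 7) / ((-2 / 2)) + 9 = 44 / 7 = 6.29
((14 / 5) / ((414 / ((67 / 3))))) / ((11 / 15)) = 469 / 2277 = 0.21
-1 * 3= -3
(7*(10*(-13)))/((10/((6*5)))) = -2730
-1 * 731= -731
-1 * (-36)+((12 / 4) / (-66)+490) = 11571 / 22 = 525.95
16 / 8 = 2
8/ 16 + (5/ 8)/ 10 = 9/ 16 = 0.56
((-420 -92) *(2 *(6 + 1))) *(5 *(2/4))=-17920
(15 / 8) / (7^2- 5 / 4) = 15 / 382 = 0.04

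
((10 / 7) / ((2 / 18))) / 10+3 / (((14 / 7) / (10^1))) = 114 / 7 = 16.29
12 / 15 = 4 / 5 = 0.80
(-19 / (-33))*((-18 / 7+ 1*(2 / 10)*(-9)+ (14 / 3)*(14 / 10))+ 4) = 3.55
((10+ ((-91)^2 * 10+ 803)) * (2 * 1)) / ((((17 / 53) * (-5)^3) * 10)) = -260707 / 625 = -417.13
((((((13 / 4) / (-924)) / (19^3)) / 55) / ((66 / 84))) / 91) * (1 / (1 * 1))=-1 / 7668636360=-0.00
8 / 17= 0.47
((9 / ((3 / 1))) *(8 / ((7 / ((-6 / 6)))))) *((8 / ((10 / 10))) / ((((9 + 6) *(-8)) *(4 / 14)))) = 4 / 5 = 0.80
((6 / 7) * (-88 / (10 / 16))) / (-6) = 704 / 35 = 20.11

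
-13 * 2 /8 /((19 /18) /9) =-1053 /38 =-27.71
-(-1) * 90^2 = 8100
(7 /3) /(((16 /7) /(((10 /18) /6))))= 245 /2592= 0.09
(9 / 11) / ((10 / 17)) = 153 / 110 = 1.39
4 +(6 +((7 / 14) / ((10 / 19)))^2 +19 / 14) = 34327 / 2800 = 12.26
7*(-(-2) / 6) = 7 / 3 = 2.33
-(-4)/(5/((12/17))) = 48/85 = 0.56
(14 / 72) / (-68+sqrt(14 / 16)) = -952 / 332865 - 7*sqrt(14) / 665730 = -0.00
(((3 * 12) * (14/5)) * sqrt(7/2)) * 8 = 2016 * sqrt(14)/5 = 1508.64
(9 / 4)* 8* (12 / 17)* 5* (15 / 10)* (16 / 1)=25920 / 17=1524.71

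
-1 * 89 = -89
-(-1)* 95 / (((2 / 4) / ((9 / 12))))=285 / 2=142.50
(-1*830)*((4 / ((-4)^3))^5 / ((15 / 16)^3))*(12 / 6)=83 / 43200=0.00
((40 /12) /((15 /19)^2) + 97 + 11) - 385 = -36673 /135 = -271.65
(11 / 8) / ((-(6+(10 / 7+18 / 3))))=-0.10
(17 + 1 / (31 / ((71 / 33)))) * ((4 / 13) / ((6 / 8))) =279392 / 39897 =7.00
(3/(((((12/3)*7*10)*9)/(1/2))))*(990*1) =33/56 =0.59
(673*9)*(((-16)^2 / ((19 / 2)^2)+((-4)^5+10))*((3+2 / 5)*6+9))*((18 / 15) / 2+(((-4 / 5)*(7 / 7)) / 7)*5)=-9286144182 / 1805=-5144678.22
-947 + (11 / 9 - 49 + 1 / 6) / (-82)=-1396915 / 1476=-946.42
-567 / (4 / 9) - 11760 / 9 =-30989 / 12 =-2582.42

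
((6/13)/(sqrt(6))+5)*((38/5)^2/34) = 722*sqrt(6)/5525+722/85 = 8.81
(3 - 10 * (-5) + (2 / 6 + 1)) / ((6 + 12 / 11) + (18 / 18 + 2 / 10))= 8965 / 1368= 6.55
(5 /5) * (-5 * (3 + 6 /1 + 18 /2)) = -90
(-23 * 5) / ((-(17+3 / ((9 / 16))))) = 345 / 67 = 5.15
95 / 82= 1.16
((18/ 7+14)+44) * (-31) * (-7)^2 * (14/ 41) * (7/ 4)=-2254196/ 41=-54980.39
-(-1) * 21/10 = 21/10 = 2.10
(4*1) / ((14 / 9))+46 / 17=5.28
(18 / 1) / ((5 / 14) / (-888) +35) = 223776 / 435115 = 0.51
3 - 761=-758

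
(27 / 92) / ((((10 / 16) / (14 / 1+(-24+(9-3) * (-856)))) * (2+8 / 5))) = -15438 / 23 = -671.22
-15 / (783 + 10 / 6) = -45 / 2354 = -0.02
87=87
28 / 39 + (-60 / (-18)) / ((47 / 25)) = 1522 / 611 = 2.49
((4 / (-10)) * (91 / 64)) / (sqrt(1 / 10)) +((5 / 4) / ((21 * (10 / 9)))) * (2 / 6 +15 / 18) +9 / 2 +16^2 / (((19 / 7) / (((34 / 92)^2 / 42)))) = 2349137 / 482448-91 * sqrt(10) / 160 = 3.07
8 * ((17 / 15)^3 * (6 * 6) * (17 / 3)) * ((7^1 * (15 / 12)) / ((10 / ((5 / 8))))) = 584647 / 450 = 1299.22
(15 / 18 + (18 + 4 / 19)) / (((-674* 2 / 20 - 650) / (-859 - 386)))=4504825 / 136306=33.05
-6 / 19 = -0.32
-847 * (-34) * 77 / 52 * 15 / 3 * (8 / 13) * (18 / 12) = 33261690 / 169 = 196814.73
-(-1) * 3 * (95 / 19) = 15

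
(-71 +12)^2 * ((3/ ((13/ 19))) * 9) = 137365.62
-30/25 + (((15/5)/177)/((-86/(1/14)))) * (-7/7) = -426211/355180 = -1.20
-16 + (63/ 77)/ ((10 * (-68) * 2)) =-239369/ 14960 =-16.00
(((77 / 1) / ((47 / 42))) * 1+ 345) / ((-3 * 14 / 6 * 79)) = -19449 / 25991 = -0.75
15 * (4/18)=3.33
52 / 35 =1.49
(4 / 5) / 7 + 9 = 319 / 35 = 9.11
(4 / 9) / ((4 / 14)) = 1.56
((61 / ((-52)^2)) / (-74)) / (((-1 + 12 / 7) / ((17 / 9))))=-7259 / 9004320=-0.00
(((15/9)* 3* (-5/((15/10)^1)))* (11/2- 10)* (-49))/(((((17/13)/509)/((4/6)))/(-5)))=81058250/17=4768132.35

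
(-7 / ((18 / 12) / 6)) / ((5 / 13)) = -364 / 5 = -72.80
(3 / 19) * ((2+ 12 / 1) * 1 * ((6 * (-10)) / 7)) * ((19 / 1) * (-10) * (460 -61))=1436400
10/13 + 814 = 10592/13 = 814.77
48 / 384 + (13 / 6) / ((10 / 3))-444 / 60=-6.62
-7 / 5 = -1.40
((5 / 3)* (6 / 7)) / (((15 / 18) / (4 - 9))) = -60 / 7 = -8.57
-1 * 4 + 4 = 0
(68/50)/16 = 17/200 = 0.08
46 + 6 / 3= 48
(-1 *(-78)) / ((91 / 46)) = 276 / 7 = 39.43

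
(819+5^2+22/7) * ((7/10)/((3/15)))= 2965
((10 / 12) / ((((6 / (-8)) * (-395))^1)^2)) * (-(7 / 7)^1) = -8 / 842535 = -0.00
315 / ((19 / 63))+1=19864 / 19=1045.47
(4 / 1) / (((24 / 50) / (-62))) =-1550 / 3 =-516.67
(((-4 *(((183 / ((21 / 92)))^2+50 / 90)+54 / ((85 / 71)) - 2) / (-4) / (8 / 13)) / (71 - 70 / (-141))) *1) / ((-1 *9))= -14722022276299 / 9069270840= -1623.29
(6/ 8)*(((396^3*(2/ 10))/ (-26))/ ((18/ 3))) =-3881196/ 65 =-59710.71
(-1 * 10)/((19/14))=-7.37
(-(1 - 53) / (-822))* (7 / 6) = -91 / 1233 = -0.07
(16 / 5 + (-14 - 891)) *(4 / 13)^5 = -4617216 / 1856465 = -2.49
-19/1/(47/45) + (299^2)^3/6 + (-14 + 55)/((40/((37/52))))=34926762190694943577/293280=119090160224682.70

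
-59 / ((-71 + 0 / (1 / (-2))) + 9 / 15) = 295 / 352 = 0.84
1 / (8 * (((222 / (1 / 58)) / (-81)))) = -27 / 34336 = -0.00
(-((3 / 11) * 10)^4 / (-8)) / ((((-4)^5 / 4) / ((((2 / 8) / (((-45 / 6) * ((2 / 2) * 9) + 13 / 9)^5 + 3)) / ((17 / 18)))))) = 5380840125 / 946343746715994450824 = 0.00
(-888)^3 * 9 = -6302043648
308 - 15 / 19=307.21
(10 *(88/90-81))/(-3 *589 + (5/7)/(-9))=25207/55663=0.45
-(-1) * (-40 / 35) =-8 / 7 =-1.14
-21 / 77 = -3 / 11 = -0.27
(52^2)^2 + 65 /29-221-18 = 212029998 /29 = 7311379.24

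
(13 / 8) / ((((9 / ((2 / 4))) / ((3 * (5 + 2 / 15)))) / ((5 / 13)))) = 77 / 144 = 0.53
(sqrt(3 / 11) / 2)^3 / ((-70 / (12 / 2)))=-9* sqrt(33) / 33880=-0.00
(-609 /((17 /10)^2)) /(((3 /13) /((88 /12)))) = -5805800 /867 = -6696.42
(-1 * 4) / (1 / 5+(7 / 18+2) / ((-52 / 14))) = 9360 / 1037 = 9.03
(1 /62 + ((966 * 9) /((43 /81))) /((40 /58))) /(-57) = -8330116 /19995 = -416.61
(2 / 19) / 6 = 1 / 57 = 0.02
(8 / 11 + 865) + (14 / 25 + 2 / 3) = 715237 / 825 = 866.95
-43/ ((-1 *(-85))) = -43/ 85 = -0.51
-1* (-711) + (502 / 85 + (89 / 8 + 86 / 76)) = 9420779 / 12920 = 729.16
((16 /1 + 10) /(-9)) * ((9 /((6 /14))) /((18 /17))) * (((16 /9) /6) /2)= -6188 /729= -8.49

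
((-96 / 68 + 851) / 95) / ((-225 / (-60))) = 57772 / 24225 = 2.38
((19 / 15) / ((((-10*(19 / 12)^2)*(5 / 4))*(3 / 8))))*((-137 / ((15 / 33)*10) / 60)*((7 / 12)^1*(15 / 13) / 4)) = 21098 / 2315625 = 0.01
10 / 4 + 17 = 19.50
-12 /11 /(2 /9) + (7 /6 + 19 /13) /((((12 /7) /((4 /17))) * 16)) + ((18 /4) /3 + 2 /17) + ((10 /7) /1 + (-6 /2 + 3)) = -9019249 /4900896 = -1.84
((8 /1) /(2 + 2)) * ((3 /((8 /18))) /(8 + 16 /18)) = 243 /160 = 1.52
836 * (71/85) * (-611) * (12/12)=-36266516/85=-426664.89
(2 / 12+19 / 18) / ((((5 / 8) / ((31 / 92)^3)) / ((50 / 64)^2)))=0.05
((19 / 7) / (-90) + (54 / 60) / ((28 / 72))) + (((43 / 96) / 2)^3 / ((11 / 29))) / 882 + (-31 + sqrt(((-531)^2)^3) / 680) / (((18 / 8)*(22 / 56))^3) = 675391519568032162321 / 2118802648596480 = 318760.94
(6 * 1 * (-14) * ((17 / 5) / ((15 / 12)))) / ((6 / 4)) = -3808 / 25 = -152.32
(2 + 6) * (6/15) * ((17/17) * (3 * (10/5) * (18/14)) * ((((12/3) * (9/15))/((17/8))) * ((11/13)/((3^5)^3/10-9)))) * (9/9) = 202752/12332011055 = 0.00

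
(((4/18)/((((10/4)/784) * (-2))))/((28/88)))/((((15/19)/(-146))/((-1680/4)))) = -382767616/45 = -8505947.02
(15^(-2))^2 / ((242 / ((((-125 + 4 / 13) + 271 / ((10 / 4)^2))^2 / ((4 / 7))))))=0.00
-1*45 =-45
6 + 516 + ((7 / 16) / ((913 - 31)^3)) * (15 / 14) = 3820366093829 / 7318708992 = 522.00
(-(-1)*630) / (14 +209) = 630 / 223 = 2.83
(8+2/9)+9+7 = 218/9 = 24.22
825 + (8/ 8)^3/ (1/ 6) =831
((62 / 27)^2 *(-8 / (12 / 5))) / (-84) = 9610 / 45927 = 0.21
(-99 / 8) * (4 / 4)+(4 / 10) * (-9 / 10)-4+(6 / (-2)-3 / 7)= -28229 / 1400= -20.16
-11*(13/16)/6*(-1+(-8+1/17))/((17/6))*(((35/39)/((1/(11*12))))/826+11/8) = 1947253/272816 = 7.14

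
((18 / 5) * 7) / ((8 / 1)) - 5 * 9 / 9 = -37 / 20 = -1.85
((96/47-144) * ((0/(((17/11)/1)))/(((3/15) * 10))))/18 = 0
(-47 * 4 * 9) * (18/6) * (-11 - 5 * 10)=309636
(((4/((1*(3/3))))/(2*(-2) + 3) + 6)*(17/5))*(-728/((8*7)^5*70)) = -0.00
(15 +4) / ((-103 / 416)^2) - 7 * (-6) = 3733642 / 10609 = 351.93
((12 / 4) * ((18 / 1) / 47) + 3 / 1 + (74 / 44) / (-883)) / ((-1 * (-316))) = 3786331 / 288514952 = 0.01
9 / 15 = 3 / 5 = 0.60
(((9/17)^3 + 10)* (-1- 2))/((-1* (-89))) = -149577/437257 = -0.34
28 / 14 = 2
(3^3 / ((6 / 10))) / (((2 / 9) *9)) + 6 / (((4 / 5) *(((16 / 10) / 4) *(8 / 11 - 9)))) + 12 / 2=9549 / 364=26.23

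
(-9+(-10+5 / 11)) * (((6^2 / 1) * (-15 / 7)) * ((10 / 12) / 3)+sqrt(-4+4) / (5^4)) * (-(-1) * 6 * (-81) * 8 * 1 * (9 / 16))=-66922200 / 77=-869119.48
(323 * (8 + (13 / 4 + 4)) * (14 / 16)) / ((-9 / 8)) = -137921 / 36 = -3831.14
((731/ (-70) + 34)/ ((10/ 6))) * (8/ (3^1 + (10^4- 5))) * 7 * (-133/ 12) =-219317/ 249950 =-0.88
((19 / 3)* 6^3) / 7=1368 / 7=195.43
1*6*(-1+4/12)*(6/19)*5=-120/19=-6.32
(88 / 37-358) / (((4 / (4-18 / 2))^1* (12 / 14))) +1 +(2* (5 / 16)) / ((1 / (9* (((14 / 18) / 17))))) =2615997 / 5032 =519.87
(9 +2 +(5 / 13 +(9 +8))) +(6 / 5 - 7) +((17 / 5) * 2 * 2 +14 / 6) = 7511 / 195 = 38.52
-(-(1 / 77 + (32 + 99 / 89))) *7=227008 / 979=231.88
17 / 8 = 2.12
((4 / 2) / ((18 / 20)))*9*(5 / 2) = 50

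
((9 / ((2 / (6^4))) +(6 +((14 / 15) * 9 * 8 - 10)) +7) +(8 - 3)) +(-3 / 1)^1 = 29521 / 5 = 5904.20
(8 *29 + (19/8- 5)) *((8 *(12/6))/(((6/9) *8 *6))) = 1835/16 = 114.69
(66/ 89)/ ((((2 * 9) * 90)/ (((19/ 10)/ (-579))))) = -0.00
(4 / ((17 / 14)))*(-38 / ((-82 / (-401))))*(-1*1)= 426664 / 697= 612.14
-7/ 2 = -3.50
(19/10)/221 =19/2210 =0.01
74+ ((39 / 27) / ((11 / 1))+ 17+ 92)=18130 / 99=183.13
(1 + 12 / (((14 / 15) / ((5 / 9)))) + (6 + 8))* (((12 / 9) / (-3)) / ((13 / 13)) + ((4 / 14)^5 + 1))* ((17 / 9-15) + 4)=-1071745330 / 9529569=-112.47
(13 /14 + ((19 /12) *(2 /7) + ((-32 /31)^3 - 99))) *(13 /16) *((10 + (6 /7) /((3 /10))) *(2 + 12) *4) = -57750.60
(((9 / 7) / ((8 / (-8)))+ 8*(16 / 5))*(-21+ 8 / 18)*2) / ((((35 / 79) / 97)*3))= -482569762 / 6615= -72950.83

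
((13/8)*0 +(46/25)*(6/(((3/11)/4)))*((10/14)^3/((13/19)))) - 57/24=2991759/35672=83.87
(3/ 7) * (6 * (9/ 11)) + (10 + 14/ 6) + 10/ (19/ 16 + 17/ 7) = 107293/ 6237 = 17.20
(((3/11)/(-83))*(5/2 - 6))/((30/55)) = 7/332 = 0.02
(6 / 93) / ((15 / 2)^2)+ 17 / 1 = 118583 / 6975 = 17.00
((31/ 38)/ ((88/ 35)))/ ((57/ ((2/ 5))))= 217/ 95304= 0.00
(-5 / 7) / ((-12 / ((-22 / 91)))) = -55 / 3822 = -0.01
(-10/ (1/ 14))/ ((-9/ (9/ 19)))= 140/ 19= 7.37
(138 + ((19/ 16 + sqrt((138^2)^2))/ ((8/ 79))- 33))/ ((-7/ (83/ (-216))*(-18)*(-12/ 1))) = 1999184231/ 41803776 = 47.82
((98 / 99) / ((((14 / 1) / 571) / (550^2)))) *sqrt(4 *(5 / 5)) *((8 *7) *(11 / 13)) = 135418360000 / 117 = 1157421880.34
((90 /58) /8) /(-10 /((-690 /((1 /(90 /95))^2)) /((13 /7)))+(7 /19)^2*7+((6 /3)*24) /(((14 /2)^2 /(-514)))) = -4448871945 /11526234106442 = -0.00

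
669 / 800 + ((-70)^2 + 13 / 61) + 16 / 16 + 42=241269609 / 48800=4944.05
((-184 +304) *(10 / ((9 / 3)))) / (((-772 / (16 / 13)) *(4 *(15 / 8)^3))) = -0.02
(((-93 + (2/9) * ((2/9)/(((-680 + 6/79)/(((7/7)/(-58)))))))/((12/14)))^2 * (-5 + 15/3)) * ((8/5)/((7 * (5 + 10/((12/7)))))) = 0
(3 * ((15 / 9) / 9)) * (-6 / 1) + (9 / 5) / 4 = -2.88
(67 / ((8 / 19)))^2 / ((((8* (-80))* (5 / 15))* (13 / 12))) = -14584761 / 133120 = -109.56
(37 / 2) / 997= 37 / 1994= 0.02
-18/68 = -9/34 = -0.26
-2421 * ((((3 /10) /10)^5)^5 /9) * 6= -0.00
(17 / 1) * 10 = 170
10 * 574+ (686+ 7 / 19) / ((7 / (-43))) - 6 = 28837 / 19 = 1517.74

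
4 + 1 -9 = -4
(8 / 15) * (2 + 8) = 16 / 3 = 5.33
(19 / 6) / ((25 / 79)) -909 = -134849 / 150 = -898.99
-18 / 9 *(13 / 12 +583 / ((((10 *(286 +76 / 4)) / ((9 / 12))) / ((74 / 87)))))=-319819 / 132675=-2.41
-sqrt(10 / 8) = -sqrt(5) / 2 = -1.12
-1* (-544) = 544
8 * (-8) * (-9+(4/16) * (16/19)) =10688/19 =562.53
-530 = -530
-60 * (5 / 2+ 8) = -630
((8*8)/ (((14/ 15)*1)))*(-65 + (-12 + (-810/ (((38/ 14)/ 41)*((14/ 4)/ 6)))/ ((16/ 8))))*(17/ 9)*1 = -545966560/ 399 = -1368337.24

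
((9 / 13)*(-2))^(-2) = 169 / 324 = 0.52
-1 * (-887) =887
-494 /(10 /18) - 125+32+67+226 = -3446 /5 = -689.20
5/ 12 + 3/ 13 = 101/ 156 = 0.65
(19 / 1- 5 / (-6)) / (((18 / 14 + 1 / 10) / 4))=16660 / 291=57.25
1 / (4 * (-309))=-1 / 1236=-0.00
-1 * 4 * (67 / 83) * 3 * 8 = -6432 / 83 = -77.49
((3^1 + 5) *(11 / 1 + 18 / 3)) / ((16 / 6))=51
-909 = -909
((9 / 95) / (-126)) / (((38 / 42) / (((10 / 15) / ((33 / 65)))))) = -13 / 11913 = -0.00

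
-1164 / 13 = -89.54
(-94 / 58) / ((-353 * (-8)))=-47 / 81896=-0.00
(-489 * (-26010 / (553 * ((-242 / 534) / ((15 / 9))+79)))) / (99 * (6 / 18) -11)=943317675 / 71037274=13.28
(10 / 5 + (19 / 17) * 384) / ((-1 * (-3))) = 7330 / 51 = 143.73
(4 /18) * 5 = 10 /9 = 1.11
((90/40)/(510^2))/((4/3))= 3/462400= 0.00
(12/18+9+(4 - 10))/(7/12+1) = 44/19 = 2.32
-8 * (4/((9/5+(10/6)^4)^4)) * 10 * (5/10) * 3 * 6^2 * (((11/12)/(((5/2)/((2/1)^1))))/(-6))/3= 1183784827500/13788812262241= 0.09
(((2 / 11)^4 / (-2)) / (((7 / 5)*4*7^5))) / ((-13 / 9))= 0.00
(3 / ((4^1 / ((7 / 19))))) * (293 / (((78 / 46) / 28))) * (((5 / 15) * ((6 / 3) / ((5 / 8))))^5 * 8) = 2770010636288 / 187565625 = 14768.22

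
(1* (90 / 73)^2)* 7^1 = 56700 / 5329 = 10.64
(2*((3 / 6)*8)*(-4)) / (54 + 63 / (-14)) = -64 / 99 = -0.65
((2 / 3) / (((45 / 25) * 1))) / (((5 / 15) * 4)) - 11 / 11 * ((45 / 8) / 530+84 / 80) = -29873 / 38160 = -0.78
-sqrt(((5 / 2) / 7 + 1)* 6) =-sqrt(399) / 7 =-2.85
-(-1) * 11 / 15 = 11 / 15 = 0.73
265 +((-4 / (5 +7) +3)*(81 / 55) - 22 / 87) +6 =1314317 / 4785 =274.67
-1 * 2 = -2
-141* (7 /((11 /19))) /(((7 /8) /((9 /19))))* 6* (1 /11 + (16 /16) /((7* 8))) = -510138 /847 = -602.29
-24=-24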